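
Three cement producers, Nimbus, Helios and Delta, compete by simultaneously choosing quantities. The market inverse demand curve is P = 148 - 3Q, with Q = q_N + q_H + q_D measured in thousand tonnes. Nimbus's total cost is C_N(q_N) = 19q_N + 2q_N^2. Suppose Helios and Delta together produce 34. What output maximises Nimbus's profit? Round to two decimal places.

2.70

With rivals' combined output fixed at 34, Nimbus's profit is π_N = (148 - 3·34 - 3q_N)q_N - (19q_N + 2q_N²) = (46 - 3q_N)q_N - (19q_N + 2q_N²).
∂π_N/∂q_N = 27 - 10q_N = 0, so q_N = 27/10.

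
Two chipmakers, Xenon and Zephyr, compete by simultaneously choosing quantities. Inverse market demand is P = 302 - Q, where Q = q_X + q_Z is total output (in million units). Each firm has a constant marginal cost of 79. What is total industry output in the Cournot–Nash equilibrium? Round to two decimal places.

148.67

Each firm earns π_i = (302 - Q)q_i - 79q_i.
Setting ∂π_i/∂q_i = 0 with rivals' quantities fixed: 223 - 2q_i - q_j = 0.
By symmetry each firm produces the same amount; substituting q_j = q_i yields q_i = 223/3.
Total output Q = 223/3 + 223/3 = 446/3.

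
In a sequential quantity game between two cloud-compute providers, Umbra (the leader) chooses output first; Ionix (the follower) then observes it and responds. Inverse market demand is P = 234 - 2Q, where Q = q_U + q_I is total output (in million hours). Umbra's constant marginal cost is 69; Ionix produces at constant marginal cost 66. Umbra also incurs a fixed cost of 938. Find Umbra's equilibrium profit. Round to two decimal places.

702.25

The follower Ionix best-responds to any q_U: π_I = (234 - 2Q)q_I - 66q_I.
∂π_I/∂q_I = 168 - 2q_U - 4q_I = 0 gives the reaction function q_I = (168 - 2q_U)/4.
Umbra substitutes q_I(q_U) into its own profit: π_U = q_U(234 - 2q_U - (168 - 2q_U)/2) - 69q_U = (150 - q_U)q_U - 69q_U.
The leader's first-order condition 81 - 2q_U = 0 yields q_U = 81/2.
Then q_I = (168 - 2·(81/2))/4 = 87/4.
Price P = 234 - 2·(249/4) = 219/2.
Umbra's profit: (219/2 - 69)·(81/2) - 938 = 702.2500.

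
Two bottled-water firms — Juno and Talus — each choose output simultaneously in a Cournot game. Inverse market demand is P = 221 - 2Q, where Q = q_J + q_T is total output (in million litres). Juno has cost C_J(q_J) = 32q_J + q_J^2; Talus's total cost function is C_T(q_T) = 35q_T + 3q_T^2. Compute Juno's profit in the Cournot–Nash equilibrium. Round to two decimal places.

2204.39

Juno's profit: π_J = (221 - 2Q)q_J - (32q_J + q_J²). Setting ∂π_J/∂q_J = 0: 189 - 6q_J - 2(q_T) = 0.
Talus's profit: π_T = (221 - 2Q)q_T - (35q_T + 3q_T²). Setting ∂π_T/∂q_T = 0: 186 - 10q_T - 2(q_J) = 0.
Rearranging gives the reaction functions q_J = (189 - 2q_T)/6 and q_T = (186 - 2q_J)/10.
Substituting one into the other gives q_J = 759/28 and q_T = 369/28.
Price P = 221 - 2·(282/7) = 983/7.
Juno's profit: (983/7)·(759/28) - 32·(759/28) - (759/28)² = 2204.3916.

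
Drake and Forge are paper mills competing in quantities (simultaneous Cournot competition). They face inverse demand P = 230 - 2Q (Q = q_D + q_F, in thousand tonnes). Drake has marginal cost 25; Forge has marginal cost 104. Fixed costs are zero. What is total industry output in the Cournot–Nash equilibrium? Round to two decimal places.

Drake's profit: π_D = (230 - 2Q)q_D - (25q_D). Setting ∂π_D/∂q_D = 0: 205 - 4q_D - 2(q_F) = 0.
Forge's profit: π_F = (230 - 2Q)q_F - (104q_F). Setting ∂π_F/∂q_F = 0: 126 - 4q_F - 2(q_D) = 0.
Best responses: q_D = (205 - 2q_F)/4, q_F = (126 - 2q_D)/4.
Substituting one into the other gives q_D = 142/3 and q_F = 47/6.
Total output Q = 142/3 + 47/6 = 331/6.

55.17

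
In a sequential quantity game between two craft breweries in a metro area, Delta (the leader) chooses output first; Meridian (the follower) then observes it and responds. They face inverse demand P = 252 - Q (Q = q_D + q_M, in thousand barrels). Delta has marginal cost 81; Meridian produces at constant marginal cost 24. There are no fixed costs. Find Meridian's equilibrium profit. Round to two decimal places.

7310.25

Solve by backward induction. Given q_D, the follower Meridian maximises π_M = (252 - q_D - q_M)q_M - 24q_M.
Follower FOC: 228 - q_D - 2q_M = 0, so q_M(q_D) = (228 - q_D)/2.
Delta substitutes q_M(q_D) into its own profit: π_D = q_D(252 - q_D - (228 - q_D)/2) - 81q_D = (138 - (1/2)q_D)q_D - 81q_D.
The leader's first-order condition 57 - q_D = 0 yields q_D = 57.
Then q_M = (228 - 57)/2 = 171/2.
Price P = 252 - 285/2 = 219/2.
Meridian's profit: (219/2 - 24)·(171/2) = 7310.2500.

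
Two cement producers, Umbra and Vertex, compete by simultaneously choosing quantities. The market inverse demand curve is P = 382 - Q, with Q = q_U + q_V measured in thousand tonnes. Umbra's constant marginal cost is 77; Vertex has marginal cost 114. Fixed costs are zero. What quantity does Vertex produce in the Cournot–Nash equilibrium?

77

Umbra's profit: π_U = (382 - Q)q_U - (77q_U). Setting ∂π_U/∂q_U = 0: 305 - 2q_U - (q_V) = 0.
Vertex's profit: π_V = (382 - Q)q_V - (114q_V). Setting ∂π_V/∂q_V = 0: 268 - 2q_V - (q_U) = 0.
So q_U = (305 - q_V)/2 and q_V = (268 - q_U)/2.
Substituting one into the other gives q_U = 114 and q_V = 77.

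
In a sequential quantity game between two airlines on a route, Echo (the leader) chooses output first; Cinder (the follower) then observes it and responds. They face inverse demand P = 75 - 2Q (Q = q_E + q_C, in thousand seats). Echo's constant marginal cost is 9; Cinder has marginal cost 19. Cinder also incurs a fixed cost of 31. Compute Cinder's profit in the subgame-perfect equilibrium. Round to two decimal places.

Solve by backward induction. Given q_E, the follower Cinder maximises π_C = (75 - 2q_E - 2q_C)q_C - 19q_C.
Setting the follower's marginal profit to zero, 56 - 2q_E - 4q_C = 0, i.e. q_C = (56 - 2q_E)/4.
Echo substitutes q_C(q_E) into its own profit: π_E = q_E(75 - 2q_E - (56 - 2q_E)/2) - 9q_E = (47 - q_E)q_E - 9q_E.
Leader FOC: 38 - 2q_E = 0, so q_E = 19.
Then q_C = (56 - 2·19)/4 = 9/2.
Price P = 75 - 2·(47/2) = 28.
Cinder's profit: (28 - 19)·(9/2) - 31 = 19/2.

9.50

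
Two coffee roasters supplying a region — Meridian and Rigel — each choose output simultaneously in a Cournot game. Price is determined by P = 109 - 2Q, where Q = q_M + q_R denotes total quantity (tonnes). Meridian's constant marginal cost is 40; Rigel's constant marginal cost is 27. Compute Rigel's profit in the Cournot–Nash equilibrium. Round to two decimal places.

Meridian's profit: π_M = (109 - 2Q)q_M - (40q_M). Setting ∂π_M/∂q_M = 0: 69 - 4q_M - 2(q_R) = 0.
Rigel's profit: π_R = (109 - 2Q)q_R - (27q_R). Setting ∂π_R/∂q_R = 0: 82 - 4q_R - 2(q_M) = 0.
Best responses: q_M = (69 - 2q_R)/4, q_R = (82 - 2q_M)/4.
Substituting one into the other gives q_M = 28/3 and q_R = 95/6.
Price P = 109 - 2·(151/6) = 176/3.
Rigel's profit: (176/3 - 27)·(95/6) = 501.3889.

501.39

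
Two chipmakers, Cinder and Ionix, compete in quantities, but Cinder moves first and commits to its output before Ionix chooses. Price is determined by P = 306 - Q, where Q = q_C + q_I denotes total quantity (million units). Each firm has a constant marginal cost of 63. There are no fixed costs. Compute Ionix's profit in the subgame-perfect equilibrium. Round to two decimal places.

3690.56

The follower Ionix best-responds to any q_C: π_I = (306 - Q)q_I - 63q_I.
Setting the follower's marginal profit to zero, 243 - q_C - 2q_I = 0, i.e. q_I = (243 - q_C)/2.
The leader anticipates this reaction. Substituting into P = 306 - Q gives P = 369/2 - (1/2)q_C, so π_C = (369/2 - (1/2)q_C)q_C - 63q_C.
Leader FOC: 243/2 - q_C = 0, so q_C = 243/2.
Then q_I = (243 - 243/2)/2 = 243/4.
Price P = 306 - 729/4 = 495/4.
Ionix's profit: (495/4 - 63)·(243/4) = 3690.5625.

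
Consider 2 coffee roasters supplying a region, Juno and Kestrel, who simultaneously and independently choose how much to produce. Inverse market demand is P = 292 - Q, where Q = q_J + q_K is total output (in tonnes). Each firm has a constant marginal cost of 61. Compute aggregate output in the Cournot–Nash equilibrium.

154

A representative firm's profit is π_i = q_i(292 - Q) - 61q_i.
Setting ∂π_i/∂q_i = 0 with rivals' quantities fixed: 231 - 2q_i - q_j = 0.
By symmetry each firm produces the same amount; substituting q_j = q_i yields q_i = 231/3 = 77.
Total output Q = 77 + 77 = 154.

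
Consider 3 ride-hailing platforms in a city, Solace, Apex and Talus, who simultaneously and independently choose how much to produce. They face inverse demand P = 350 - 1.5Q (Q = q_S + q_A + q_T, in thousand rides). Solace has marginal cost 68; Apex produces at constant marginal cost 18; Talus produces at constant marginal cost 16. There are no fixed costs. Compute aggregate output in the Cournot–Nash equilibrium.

158

Solace's profit: π_S = (350 - 1.5Q)q_S - (68q_S). Setting ∂π_S/∂q_S = 0: 282 - 3q_S - (3/2)(q_A + q_T) = 0.
Apex's first-order condition: 332 - 3q_A - (3/2)(q_S + q_T) = 0.
Talus's profit: π_T = (350 - 1.5Q)q_T - (16q_T). Setting ∂π_T/∂q_T = 0: 334 - 3q_T - (3/2)(q_S + q_A) = 0.
Adding the 3 conditions: 948 − 3Q − 3Q = 0, i.e. Q = 158.
Back-substituting: q_S = (282 − 237)/(3/2) = 30, q_A = (332 − 237)/(3/2) = 190/3, q_T = (334 − 237)/(3/2) = 194/3.
Total output Q = 30 + 190/3 + 194/3 = 158.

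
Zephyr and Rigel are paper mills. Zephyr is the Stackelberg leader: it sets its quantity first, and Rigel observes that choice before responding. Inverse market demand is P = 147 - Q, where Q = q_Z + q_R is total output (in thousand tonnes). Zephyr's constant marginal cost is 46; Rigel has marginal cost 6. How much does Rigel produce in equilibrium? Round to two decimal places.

55.25

The follower Rigel best-responds to any q_Z: π_R = (147 - Q)q_R - 6q_R.
∂π_R/∂q_R = 141 - q_Z - 2q_R = 0 gives the reaction function q_R = (141 - q_Z)/2.
Zephyr substitutes q_R(q_Z) into its own profit: π_Z = q_Z(147 - q_Z - (141 - q_Z)/2) - 46q_Z = (153/2 - (1/2)q_Z)q_Z - 46q_Z.
The leader's first-order condition 61/2 - q_Z = 0 yields q_Z = 61/2.
Then q_R = (141 - 61/2)/2 = 221/4.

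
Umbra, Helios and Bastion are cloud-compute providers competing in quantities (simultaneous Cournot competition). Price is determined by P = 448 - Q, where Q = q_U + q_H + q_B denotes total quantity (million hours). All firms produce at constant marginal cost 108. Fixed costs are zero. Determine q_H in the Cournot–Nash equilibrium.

Each firm earns π_i = (448 - Q)q_i - 108q_i.
Setting ∂π_i/∂q_i = 0 with rivals' quantities fixed: 340 - 2q_i - Σ_{j≠i} q_j = 0.
By symmetry each firm produces the same amount; substituting Σ_{j≠i} q_j = 2q_i yields q_i = 340/4 = 85.

85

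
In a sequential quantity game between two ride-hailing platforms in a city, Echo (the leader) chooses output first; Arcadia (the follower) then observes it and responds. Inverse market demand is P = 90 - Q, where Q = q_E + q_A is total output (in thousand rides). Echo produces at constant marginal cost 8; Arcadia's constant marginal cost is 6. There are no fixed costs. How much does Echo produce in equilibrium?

40

Solve by backward induction. Given q_E, the follower Arcadia maximises π_A = (90 - q_E - q_A)q_A - 6q_A.
Setting the follower's marginal profit to zero, 84 - q_E - 2q_A = 0, i.e. q_A = (84 - q_E)/2.
The leader anticipates this reaction. Substituting into P = 90 - Q gives P = 48 - (1/2)q_E, so π_E = (48 - (1/2)q_E)q_E - 8q_E.
Maximising: ∂π_E/∂q_E = 40 - q_E = 0, giving q_E = 40.
Then q_A = (84 - 40)/2 = 22.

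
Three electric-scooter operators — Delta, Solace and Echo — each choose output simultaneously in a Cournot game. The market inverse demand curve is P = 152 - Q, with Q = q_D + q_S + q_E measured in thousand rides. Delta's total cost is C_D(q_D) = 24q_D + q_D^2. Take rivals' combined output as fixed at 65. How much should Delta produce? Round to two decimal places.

15.75

With rivals' combined output fixed at 65, Delta's profit is π_D = (152 - 65 - q_D)q_D - (24q_D + q_D²) = (87 - q_D)q_D - (24q_D + q_D²).
∂π_D/∂q_D = 63 - 4q_D = 0, so q_D = 63/4.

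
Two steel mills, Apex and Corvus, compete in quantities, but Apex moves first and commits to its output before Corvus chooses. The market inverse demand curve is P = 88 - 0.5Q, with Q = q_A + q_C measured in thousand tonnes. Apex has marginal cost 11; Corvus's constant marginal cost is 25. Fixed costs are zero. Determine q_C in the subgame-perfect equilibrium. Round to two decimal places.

17.50

Solve by backward induction. Given q_A, the follower Corvus maximises π_C = (88 - (1/2)q_A - (1/2)q_C)q_C - 25q_C.
Follower FOC: 63 - (1/2)q_A - q_C = 0, so q_C(q_A) = (63 - (1/2)q_A).
The leader anticipates this reaction. Substituting into P = 88 - 0.5Q gives P = 113/2 - (1/4)q_A, so π_A = (113/2 - (1/4)q_A)q_A - 11q_A.
Maximising: ∂π_A/∂q_A = 91/2 - (1/2)q_A = 0, giving q_A = 91.
Then q_C = (63 - (1/2)·91) = 35/2.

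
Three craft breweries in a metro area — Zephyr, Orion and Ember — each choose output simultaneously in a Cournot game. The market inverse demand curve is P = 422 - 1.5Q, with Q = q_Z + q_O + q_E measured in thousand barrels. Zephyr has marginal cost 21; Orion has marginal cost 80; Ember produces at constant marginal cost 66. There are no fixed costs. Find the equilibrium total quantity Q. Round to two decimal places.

183.17

Zephyr's profit: π_Z = (422 - 1.5Q)q_Z - (21q_Z). Setting ∂π_Z/∂q_Z = 0: 401 - 3q_Z - (3/2)(q_O + q_E) = 0.
Orion's first-order condition: 342 - 3q_O - (3/2)(q_Z + q_E) = 0.
Ember's first-order condition: 356 - 3q_E - (3/2)(q_Z + q_O) = 0.
Adding the 3 conditions: 1099 − 3Q − 3Q = 0, i.e. Q = 1099/6.
Back-substituting: q_Z = (401 − 1099/4)/(3/2) = 505/6, q_O = (342 − 1099/4)/(3/2) = 269/6, q_E = (356 − 1099/4)/(3/2) = 325/6.
Total output Q = 505/6 + 269/6 + 325/6 = 1099/6.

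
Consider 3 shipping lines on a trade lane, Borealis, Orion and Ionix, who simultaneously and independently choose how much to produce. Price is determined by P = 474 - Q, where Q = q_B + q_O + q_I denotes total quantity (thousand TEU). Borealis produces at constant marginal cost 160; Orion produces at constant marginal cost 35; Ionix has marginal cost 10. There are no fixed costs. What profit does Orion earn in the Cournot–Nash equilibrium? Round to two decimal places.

Borealis's profit: π_B = (474 - Q)q_B - (160q_B). Setting ∂π_B/∂q_B = 0: 314 - 2q_B - (q_O + q_I) = 0.
Orion's first-order condition: 439 - 2q_O - (q_B + q_I) = 0.
Ionix's first-order condition: 464 - 2q_I - (q_B + q_O) = 0.
Summing all 3 equations gives 1217 − 4Q = 0, hence Q = 1217/4.
Back-substituting: q_B = (314 − 1217/4) = 39/4, q_O = (439 − 1217/4) = 539/4, q_I = (464 − 1217/4) = 639/4.
Price P = 474 - 1217/4 = 679/4.
Orion's profit: (679/4 - 35)·(539/4) = 18157.5625.

18157.56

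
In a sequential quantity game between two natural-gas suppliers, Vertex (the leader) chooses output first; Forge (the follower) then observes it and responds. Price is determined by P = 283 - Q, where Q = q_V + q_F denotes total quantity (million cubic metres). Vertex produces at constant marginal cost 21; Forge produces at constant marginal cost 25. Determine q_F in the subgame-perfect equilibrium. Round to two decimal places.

62.50

Solve by backward induction. Given q_V, the follower Forge maximises π_F = (283 - q_V - q_F)q_F - 25q_F.
Follower FOC: 258 - q_V - 2q_F = 0, so q_F(q_V) = (258 - q_V)/2.
The leader anticipates this reaction. Substituting into P = 283 - Q gives P = 154 - (1/2)q_V, so π_V = (154 - (1/2)q_V)q_V - 21q_V.
The leader's first-order condition 133 - q_V = 0 yields q_V = 133.
Then q_F = (258 - 133)/2 = 125/2.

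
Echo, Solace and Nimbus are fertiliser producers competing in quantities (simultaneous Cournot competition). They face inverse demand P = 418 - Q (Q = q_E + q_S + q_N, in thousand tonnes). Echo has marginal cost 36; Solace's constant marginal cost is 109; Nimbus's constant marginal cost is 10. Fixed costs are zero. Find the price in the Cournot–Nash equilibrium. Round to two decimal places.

Echo's profit: π_E = (418 - Q)q_E - (36q_E). Setting ∂π_E/∂q_E = 0: 382 - 2q_E - (q_S + q_N) = 0.
Solace's first-order condition: 309 - 2q_S - (q_E + q_N) = 0.
Nimbus's profit: π_N = (418 - Q)q_N - (10q_N). Setting ∂π_N/∂q_N = 0: 408 - 2q_N - (q_E + q_S) = 0.
Summing all 3 equations gives 1099 − 4Q = 0, hence Q = 1099/4.
Back-substituting: q_E = (382 − 1099/4) = 429/4, q_S = (309 − 1099/4) = 137/4, q_N = (408 − 1099/4) = 533/4.
Total output Q = 1099/4, so price P = 418 - 1099/4 = 573/4.

143.25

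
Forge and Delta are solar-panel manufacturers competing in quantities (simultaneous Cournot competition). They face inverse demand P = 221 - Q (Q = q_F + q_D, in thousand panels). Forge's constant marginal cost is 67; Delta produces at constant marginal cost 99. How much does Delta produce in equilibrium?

30

Forge's profit: π_F = (221 - Q)q_F - (67q_F). Setting ∂π_F/∂q_F = 0: 154 - 2q_F - (q_D) = 0.
Delta's profit: π_D = (221 - Q)q_D - (99q_D). Setting ∂π_D/∂q_D = 0: 122 - 2q_D - (q_F) = 0.
Rearranging gives the reaction functions q_F = (154 - q_D)/2 and q_D = (122 - q_F)/2.
Substituting one into the other gives q_F = 62 and q_D = 30.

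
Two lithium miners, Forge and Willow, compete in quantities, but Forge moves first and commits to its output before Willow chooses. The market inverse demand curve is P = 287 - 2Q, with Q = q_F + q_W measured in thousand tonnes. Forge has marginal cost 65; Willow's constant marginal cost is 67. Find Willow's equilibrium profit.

1458

The follower Willow best-responds to any q_F: π_W = (287 - 2Q)q_W - 67q_W.
Follower FOC: 220 - 2q_F - 4q_W = 0, so q_W(q_F) = (220 - 2q_F)/4.
The leader anticipates this reaction. Substituting into P = 287 - 2Q gives P = 177 - q_F, so π_F = (177 - q_F)q_F - 65q_F.
Leader FOC: 112 - 2q_F = 0, so q_F = 56.
Then q_W = (220 - 2·56)/4 = 27.
Price P = 287 - 2·83 = 121.
Willow's profit: (121 - 67)·27 = 1458.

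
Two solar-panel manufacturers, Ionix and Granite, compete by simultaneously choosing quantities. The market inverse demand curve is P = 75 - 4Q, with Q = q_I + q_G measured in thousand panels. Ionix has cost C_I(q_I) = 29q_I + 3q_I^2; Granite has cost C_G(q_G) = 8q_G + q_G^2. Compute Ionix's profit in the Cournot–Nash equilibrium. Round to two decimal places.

Ionix's profit: π_I = (75 - 4Q)q_I - (29q_I + 3q_I²). Setting ∂π_I/∂q_I = 0: 46 - 14q_I - 4(q_G) = 0.
Granite's profit: π_G = (75 - 4Q)q_G - (8q_G + q_G²). Setting ∂π_G/∂q_G = 0: 67 - 10q_G - 4(q_I) = 0.
So q_I = (46 - 4q_G)/14 and q_G = (67 - 4q_I)/10.
Solving the pair: q_I = 48/31, q_G = 377/62.
Price P = 75 - 4·(473/62) = 1379/31.
Ionix's profit: (1379/31)·(48/31) - 29·(48/31) - 3(48/31)² = 16.7825.

16.78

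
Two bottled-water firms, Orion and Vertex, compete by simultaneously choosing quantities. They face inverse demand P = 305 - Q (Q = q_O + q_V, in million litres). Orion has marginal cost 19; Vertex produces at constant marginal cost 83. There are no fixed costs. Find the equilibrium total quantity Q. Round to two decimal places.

Orion's profit: π_O = (305 - Q)q_O - (19q_O). Setting ∂π_O/∂q_O = 0: 286 - 2q_O - (q_V) = 0.
Vertex's first-order condition: 222 - 2q_V - (q_O) = 0.
So q_O = (286 - q_V)/2 and q_V = (222 - q_O)/2.
Solving the pair: q_O = 350/3, q_V = 158/3.
Total output Q = 350/3 + 158/3 = 508/3.

169.33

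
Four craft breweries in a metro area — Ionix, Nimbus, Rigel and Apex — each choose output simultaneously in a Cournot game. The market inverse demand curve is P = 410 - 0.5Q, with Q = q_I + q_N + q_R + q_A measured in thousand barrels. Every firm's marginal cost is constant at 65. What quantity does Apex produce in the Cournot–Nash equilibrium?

Each firm earns π_i = (410 - 0.5Q)q_i - 65q_i.
Setting ∂π_i/∂q_i = 0 with rivals' quantities fixed: 345 - q_i - (1/2)·Σ_{j≠i} q_j = 0.
By symmetry each firm produces the same amount; substituting Σ_{j≠i} q_j = 3q_i yields q_i = 345/(5/2) = 138.

138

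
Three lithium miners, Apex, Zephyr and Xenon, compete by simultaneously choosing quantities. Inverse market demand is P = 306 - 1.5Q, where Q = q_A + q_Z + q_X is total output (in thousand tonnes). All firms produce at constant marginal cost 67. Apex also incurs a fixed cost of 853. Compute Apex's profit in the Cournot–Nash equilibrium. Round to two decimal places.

1527.04

Each firm earns π_i = (306 - 1.5Q)q_i - 67q_i.
Setting ∂π_i/∂q_i = 0 with rivals' quantities fixed: 239 - 3q_i - (3/2)·Σ_{j≠i} q_j = 0.
With identical firms every q_j equals q_i, so Σ_{j≠i} q_j = 2q_i and 239 = 6q_i, giving q_i = 239/6.
Price P = 306 - (3/2)·(239/2) = 507/4.
Apex's profit: (507/4 - 67)·(239/6) - 853 = 1527.0417.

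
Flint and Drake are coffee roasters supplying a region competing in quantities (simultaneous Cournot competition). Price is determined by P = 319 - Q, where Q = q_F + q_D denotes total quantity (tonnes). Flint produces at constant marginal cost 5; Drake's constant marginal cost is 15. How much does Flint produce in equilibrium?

108

Flint's profit: π_F = (319 - Q)q_F - (5q_F). Setting ∂π_F/∂q_F = 0: 314 - 2q_F - (q_D) = 0.
Drake's profit: π_D = (319 - Q)q_D - (15q_D). Setting ∂π_D/∂q_D = 0: 304 - 2q_D - (q_F) = 0.
Rearranging gives the reaction functions q_F = (314 - q_D)/2 and q_D = (304 - q_F)/2.
Substituting one into the other gives q_F = 108 and q_D = 98.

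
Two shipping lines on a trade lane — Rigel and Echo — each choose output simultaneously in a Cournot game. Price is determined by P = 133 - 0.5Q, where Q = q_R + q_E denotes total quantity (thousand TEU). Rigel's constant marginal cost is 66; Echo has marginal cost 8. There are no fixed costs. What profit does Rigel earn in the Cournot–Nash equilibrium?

Rigel's profit: π_R = (133 - 0.5Q)q_R - (66q_R). Setting ∂π_R/∂q_R = 0: 67 - q_R - (1/2)(q_E) = 0.
Echo's first-order condition: 125 - q_E - (1/2)(q_R) = 0.
Best responses: q_R = (67 - (1/2)q_E), q_E = (125 - (1/2)q_R).
Substituting one into the other gives q_R = 6 and q_E = 122.
Price P = 133 - (1/2)·128 = 69.
Rigel's profit: (69 - 66)·6 = 18.

18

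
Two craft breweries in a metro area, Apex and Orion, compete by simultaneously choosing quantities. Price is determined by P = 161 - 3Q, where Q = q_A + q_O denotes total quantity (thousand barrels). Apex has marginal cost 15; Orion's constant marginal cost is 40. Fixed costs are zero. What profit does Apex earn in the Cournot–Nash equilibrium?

1083

Apex's profit: π_A = (161 - 3Q)q_A - (15q_A). Setting ∂π_A/∂q_A = 0: 146 - 6q_A - 3(q_O) = 0.
Orion's first-order condition: 121 - 6q_O - 3(q_A) = 0.
Best responses: q_A = (146 - 3q_O)/6, q_O = (121 - 3q_A)/6.
Substituting one into the other gives q_A = 19 and q_O = 32/3.
Price P = 161 - 3·(89/3) = 72.
Apex's profit: (72 - 15)·19 = 1083.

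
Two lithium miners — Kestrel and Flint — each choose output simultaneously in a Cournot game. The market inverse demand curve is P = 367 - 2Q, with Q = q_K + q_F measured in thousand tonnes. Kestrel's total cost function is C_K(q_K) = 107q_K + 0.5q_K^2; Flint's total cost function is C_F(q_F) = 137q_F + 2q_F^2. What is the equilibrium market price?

Kestrel's profit: π_K = (367 - 2Q)q_K - (107q_K + (1/2)q_K²). Setting ∂π_K/∂q_K = 0: 260 - 5q_K - 2(q_F) = 0.
Flint's first-order condition: 230 - 8q_F - 2(q_K) = 0.
Rearranging gives the reaction functions q_K = (260 - 2q_F)/5 and q_F = (230 - 2q_K)/8.
Solving the pair: q_K = 45, q_F = 35/2.
Total output Q = 125/2, so price P = 367 - 2·(125/2) = 242.

242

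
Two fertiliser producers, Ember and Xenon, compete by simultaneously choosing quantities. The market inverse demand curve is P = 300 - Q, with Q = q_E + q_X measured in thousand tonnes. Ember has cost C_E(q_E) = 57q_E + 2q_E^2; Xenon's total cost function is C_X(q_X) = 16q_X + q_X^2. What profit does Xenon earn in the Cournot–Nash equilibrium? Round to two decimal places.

Ember's profit: π_E = (300 - Q)q_E - (57q_E + 2q_E²). Setting ∂π_E/∂q_E = 0: 243 - 6q_E - (q_X) = 0.
Xenon's profit: π_X = (300 - Q)q_X - (16q_X + q_X²). Setting ∂π_X/∂q_X = 0: 284 - 4q_X - (q_E) = 0.
Rearranging gives the reaction functions q_E = (243 - q_X)/6 and q_X = (284 - q_E)/4.
Solving the pair: q_E = 688/23, q_X = 1461/23.
Price P = 300 - 93.4348 = 206.5652.
Xenon's profit: 206.5652·(1461/23) - 16·(1461/23) - (1461/23)² = 8070.0227.

8070.02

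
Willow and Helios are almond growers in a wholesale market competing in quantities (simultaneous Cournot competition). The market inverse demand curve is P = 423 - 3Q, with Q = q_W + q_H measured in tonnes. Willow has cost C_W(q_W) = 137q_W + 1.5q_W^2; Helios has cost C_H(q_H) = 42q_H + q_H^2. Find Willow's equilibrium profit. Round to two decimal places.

1486.42

Willow's profit: π_W = (423 - 3Q)q_W - (137q_W + (3/2)q_W²). Setting ∂π_W/∂q_W = 0: 286 - 9q_W - 3(q_H) = 0.
Helios's first-order condition: 381 - 8q_H - 3(q_W) = 0.
Rearranging gives the reaction functions q_W = (286 - 3q_H)/9 and q_H = (381 - 3q_W)/8.
Substituting one into the other gives q_W = 1145/63 and q_H = 857/21.
Price P = 423 - 3·58.9841 = 246.0476.
Willow's profit: 246.0476·(1145/63) - 137·(1145/63) - (3/2)(1145/63)² = 1486.4229.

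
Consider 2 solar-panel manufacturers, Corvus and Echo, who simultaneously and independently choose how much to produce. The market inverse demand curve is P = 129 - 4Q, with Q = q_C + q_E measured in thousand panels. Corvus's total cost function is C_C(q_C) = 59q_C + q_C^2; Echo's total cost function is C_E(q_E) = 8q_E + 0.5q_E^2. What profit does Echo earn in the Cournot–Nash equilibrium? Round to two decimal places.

Corvus's profit: π_C = (129 - 4Q)q_C - (59q_C + q_C²). Setting ∂π_C/∂q_C = 0: 70 - 10q_C - 4(q_E) = 0.
Echo's profit: π_E = (129 - 4Q)q_E - (8q_E + (1/2)q_E²). Setting ∂π_E/∂q_E = 0: 121 - 9q_E - 4(q_C) = 0.
Best responses: q_C = (70 - 4q_E)/10, q_E = (121 - 4q_C)/9.
Solving the pair: q_C = 73/37, q_E = 465/37.
Price P = 129 - 4·(538/37) = 70.8378.
Echo's profit: 70.8378·(465/37) - 8·(465/37) - (1/2)(465/37)² = 710.7469.

710.75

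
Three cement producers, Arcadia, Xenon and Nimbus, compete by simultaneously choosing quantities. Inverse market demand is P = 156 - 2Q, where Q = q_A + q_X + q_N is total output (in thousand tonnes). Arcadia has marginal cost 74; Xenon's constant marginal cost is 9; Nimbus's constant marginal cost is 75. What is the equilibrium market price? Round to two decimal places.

Arcadia's profit: π_A = (156 - 2Q)q_A - (74q_A). Setting ∂π_A/∂q_A = 0: 82 - 4q_A - 2(q_X + q_N) = 0.
Xenon's profit: π_X = (156 - 2Q)q_X - (9q_X). Setting ∂π_X/∂q_X = 0: 147 - 4q_X - 2(q_A + q_N) = 0.
Nimbus's first-order condition: 81 - 4q_N - 2(q_A + q_X) = 0.
Adding the 3 conditions: 310 − 4Q − 4Q = 0, i.e. Q = 155/4.
Back-substituting: q_A = (82 − 155/2)/2 = 9/4, q_X = (147 − 155/2)/2 = 139/4, q_N = (81 − 155/2)/2 = 7/4.
Total output Q = 155/4, so price P = 156 - 2·(155/4) = 157/2.

78.50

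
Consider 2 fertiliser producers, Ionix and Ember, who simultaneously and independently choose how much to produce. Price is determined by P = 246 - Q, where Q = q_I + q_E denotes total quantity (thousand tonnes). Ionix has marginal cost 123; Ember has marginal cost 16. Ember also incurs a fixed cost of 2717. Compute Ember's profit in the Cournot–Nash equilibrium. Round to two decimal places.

Ionix's profit: π_I = (246 - Q)q_I - (123q_I). Setting ∂π_I/∂q_I = 0: 123 - 2q_I - (q_E) = 0.
Ember's profit: π_E = (246 - Q)q_E - (16q_E). Setting ∂π_E/∂q_E = 0: 230 - 2q_E - (q_I) = 0.
Rearranging gives the reaction functions q_I = (123 - q_E)/2 and q_E = (230 - q_I)/2.
Substituting one into the other gives q_I = 16/3 and q_E = 337/3.
Price P = 246 - 353/3 = 385/3.
Ember's profit: (385/3 - 16)·(337/3) - 2717 = 9901.7778.

9901.78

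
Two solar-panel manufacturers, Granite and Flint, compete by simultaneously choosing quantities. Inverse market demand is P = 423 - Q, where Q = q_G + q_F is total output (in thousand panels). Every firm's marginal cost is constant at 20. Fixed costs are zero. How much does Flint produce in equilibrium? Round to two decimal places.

134.33

A representative firm's profit is π_i = q_i(423 - Q) - 20q_i.
First-order condition (treating rivals' output as given): 403 - 2q_i - q_j = 0.
By symmetry each firm produces the same amount; substituting q_j = q_i yields q_i = 403/3.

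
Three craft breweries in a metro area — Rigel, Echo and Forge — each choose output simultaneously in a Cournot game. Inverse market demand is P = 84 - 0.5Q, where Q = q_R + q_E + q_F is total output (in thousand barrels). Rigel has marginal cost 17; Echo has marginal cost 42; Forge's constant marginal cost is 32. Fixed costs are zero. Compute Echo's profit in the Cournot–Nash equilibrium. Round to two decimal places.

Rigel's profit: π_R = (84 - 0.5Q)q_R - (17q_R). Setting ∂π_R/∂q_R = 0: 67 - q_R - (1/2)(q_E + q_F) = 0.
Echo's first-order condition: 42 - q_E - (1/2)(q_R + q_F) = 0.
Forge's first-order condition: 52 - q_F - (1/2)(q_R + q_E) = 0.
Summing all 3 equations gives 161 − 2Q = 0, hence Q = 161/2.
Back-substituting: q_R = (67 − 161/4)/(1/2) = 107/2, q_E = (42 − 161/4)/(1/2) = 7/2, q_F = (52 − 161/4)/(1/2) = 47/2.
Price P = 84 - (1/2)·(161/2) = 175/4.
Echo's profit: (175/4 - 42)·(7/2) = 49/8.

6.13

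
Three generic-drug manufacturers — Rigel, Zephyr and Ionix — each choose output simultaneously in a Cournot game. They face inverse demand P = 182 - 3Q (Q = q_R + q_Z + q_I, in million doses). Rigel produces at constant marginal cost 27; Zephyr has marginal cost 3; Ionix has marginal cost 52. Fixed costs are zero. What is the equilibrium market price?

66

Rigel's profit: π_R = (182 - 3Q)q_R - (27q_R). Setting ∂π_R/∂q_R = 0: 155 - 6q_R - 3(q_Z + q_I) = 0.
Zephyr's first-order condition: 179 - 6q_Z - 3(q_R + q_I) = 0.
Ionix's profit: π_I = (182 - 3Q)q_I - (52q_I). Setting ∂π_I/∂q_I = 0: 130 - 6q_I - 3(q_R + q_Z) = 0.
Adding the 3 conditions: 464 − 6Q − 6Q = 0, i.e. Q = 116/3.
Back-substituting: q_R = (155 − 116)/3 = 13, q_Z = (179 − 116)/3 = 21, q_I = (130 − 116)/3 = 14/3.
Total output Q = 116/3, so price P = 182 - 3·(116/3) = 66.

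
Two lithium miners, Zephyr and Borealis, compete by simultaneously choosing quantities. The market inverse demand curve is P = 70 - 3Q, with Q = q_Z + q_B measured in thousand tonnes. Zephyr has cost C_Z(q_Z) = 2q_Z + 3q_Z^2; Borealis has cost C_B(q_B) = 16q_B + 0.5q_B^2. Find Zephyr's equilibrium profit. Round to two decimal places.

105.17

Zephyr's profit: π_Z = (70 - 3Q)q_Z - (2q_Z + 3q_Z²). Setting ∂π_Z/∂q_Z = 0: 68 - 12q_Z - 3(q_B) = 0.
Borealis's first-order condition: 54 - 7q_B - 3(q_Z) = 0.
So q_Z = (68 - 3q_B)/12 and q_B = (54 - 3q_Z)/7.
Solving the pair: q_Z = 314/75, q_B = 148/25.
Price P = 70 - 3·(758/75) = 992/25.
Zephyr's profit: (992/25)·(314/75) - 2·(314/75) - 3(314/75)² = 105.1691.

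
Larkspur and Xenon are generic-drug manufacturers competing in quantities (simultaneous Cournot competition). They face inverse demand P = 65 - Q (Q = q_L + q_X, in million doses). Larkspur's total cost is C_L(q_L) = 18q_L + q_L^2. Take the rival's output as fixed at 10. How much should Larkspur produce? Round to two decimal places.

With the rival's output fixed at 10, Larkspur's profit is π_L = (65 - 10 - q_L)q_L - (18q_L + q_L²) = (55 - q_L)q_L - (18q_L + q_L²).
∂π_L/∂q_L = 37 - 4q_L = 0, so q_L = 37/4.

9.25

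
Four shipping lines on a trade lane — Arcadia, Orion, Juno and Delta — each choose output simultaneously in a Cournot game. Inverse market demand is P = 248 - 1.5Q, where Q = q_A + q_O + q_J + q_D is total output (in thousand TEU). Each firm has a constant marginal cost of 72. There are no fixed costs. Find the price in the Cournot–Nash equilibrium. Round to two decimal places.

107.20

A representative firm's profit is π_i = q_i(248 - 1.5Q) - 72q_i.
Setting ∂π_i/∂q_i = 0 with rivals' quantities fixed: 176 - 3q_i - (3/2)·Σ_{j≠i} q_j = 0.
By symmetry each firm produces the same amount; substituting Σ_{j≠i} q_j = 3q_i yields q_i = 176/(15/2) = 352/15.
Total output Q = 1408/15, so price P = 248 - (3/2)·(1408/15) = 536/5.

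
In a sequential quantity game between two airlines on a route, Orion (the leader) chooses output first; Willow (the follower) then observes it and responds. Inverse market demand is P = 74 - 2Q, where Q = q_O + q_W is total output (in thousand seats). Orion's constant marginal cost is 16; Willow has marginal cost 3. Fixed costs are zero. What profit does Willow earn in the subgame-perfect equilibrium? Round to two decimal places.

Solve by backward induction. Given q_O, the follower Willow maximises π_W = (74 - 2q_O - 2q_W)q_W - 3q_W.
∂π_W/∂q_W = 71 - 2q_O - 4q_W = 0 gives the reaction function q_W = (71 - 2q_O)/4.
The leader anticipates this reaction. Substituting into P = 74 - 2Q gives P = 77/2 - q_O, so π_O = (77/2 - q_O)q_O - 16q_O.
The leader's first-order condition 45/2 - 2q_O = 0 yields q_O = 45/4.
Then q_W = (71 - 2·(45/4))/4 = 97/8.
Price P = 74 - 2·(187/8) = 109/4.
Willow's profit: (109/4 - 3)·(97/8) = 294.0313.

294.03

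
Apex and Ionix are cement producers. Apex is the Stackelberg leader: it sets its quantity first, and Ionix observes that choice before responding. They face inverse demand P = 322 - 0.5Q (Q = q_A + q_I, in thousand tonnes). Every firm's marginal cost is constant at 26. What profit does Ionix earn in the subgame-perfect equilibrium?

10952

Solve by backward induction. Given q_A, the follower Ionix maximises π_I = (322 - (1/2)q_A - (1/2)q_I)q_I - 26q_I.
Follower FOC: 296 - (1/2)q_A - q_I = 0, so q_I(q_A) = (296 - (1/2)q_A).
The leader anticipates this reaction. Substituting into P = 322 - 0.5Q gives P = 174 - (1/4)q_A, so π_A = (174 - (1/4)q_A)q_A - 26q_A.
Maximising: ∂π_A/∂q_A = 148 - (1/2)q_A = 0, giving q_A = 296.
Then q_I = (296 - (1/2)·296) = 148.
Price P = 322 - (1/2)·444 = 100.
Ionix's profit: (100 - 26)·148 = 10952.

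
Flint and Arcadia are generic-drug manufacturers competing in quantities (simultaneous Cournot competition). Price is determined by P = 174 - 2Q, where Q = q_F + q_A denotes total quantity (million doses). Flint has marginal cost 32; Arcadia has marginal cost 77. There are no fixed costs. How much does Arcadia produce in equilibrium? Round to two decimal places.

Flint's profit: π_F = (174 - 2Q)q_F - (32q_F). Setting ∂π_F/∂q_F = 0: 142 - 4q_F - 2(q_A) = 0.
Arcadia's profit: π_A = (174 - 2Q)q_A - (77q_A). Setting ∂π_A/∂q_A = 0: 97 - 4q_A - 2(q_F) = 0.
Best responses: q_F = (142 - 2q_A)/4, q_A = (97 - 2q_F)/4.
Substituting one into the other gives q_F = 187/6 and q_A = 26/3.

8.67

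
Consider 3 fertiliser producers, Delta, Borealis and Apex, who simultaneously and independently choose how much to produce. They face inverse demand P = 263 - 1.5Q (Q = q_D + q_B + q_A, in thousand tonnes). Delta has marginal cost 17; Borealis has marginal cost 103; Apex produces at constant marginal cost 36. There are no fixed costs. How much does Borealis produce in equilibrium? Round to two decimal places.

Delta's profit: π_D = (263 - 1.5Q)q_D - (17q_D). Setting ∂π_D/∂q_D = 0: 246 - 3q_D - (3/2)(q_B + q_A) = 0.
Borealis's first-order condition: 160 - 3q_B - (3/2)(q_D + q_A) = 0.
Apex's profit: π_A = (263 - 1.5Q)q_A - (36q_A). Setting ∂π_A/∂q_A = 0: 227 - 3q_A - (3/2)(q_D + q_B) = 0.
Adding the 3 first-order conditions: 633 − 6Q = 0, so Q = 211/2.
Back-substituting: q_D = (246 − 633/4)/(3/2) = 117/2, q_B = (160 − 633/4)/(3/2) = 7/6, q_A = (227 − 633/4)/(3/2) = 275/6.

1.17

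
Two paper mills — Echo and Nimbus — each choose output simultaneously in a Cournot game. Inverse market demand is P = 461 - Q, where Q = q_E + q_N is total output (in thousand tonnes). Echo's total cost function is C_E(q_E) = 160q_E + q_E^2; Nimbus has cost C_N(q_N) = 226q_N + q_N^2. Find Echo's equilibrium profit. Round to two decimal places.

Echo's profit: π_E = (461 - Q)q_E - (160q_E + q_E²). Setting ∂π_E/∂q_E = 0: 301 - 4q_E - (q_N) = 0.
Nimbus's first-order condition: 235 - 4q_N - (q_E) = 0.
Rearranging gives the reaction functions q_E = (301 - q_N)/4 and q_N = (235 - q_E)/4.
Substituting one into the other gives q_E = 323/5 and q_N = 213/5.
Price P = 461 - 536/5 = 1769/5.
Echo's profit: (1769/5)·(323/5) - 160·(323/5) - (323/5)² = 8346.3200.

8346.32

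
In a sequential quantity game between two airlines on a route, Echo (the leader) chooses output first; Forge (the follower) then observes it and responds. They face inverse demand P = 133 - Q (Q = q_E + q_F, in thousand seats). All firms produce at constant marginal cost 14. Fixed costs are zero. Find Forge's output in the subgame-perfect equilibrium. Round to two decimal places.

29.75

The follower Forge best-responds to any q_E: π_F = (133 - Q)q_F - 14q_F.
Setting the follower's marginal profit to zero, 119 - q_E - 2q_F = 0, i.e. q_F = (119 - q_E)/2.
The leader anticipates this reaction. Substituting into P = 133 - Q gives P = 147/2 - (1/2)q_E, so π_E = (147/2 - (1/2)q_E)q_E - 14q_E.
Leader FOC: 119/2 - q_E = 0, so q_E = 119/2.
Then q_F = (119 - 119/2)/2 = 119/4.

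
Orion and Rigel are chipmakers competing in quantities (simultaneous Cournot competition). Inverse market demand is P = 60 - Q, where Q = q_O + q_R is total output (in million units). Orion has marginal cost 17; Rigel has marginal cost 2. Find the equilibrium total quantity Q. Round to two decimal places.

33.67

Orion's profit: π_O = (60 - Q)q_O - (17q_O). Setting ∂π_O/∂q_O = 0: 43 - 2q_O - (q_R) = 0.
Rigel's profit: π_R = (60 - Q)q_R - (2q_R). Setting ∂π_R/∂q_R = 0: 58 - 2q_R - (q_O) = 0.
Best responses: q_O = (43 - q_R)/2, q_R = (58 - q_O)/2.
Substituting one into the other gives q_O = 28/3 and q_R = 73/3.
Total output Q = 28/3 + 73/3 = 101/3.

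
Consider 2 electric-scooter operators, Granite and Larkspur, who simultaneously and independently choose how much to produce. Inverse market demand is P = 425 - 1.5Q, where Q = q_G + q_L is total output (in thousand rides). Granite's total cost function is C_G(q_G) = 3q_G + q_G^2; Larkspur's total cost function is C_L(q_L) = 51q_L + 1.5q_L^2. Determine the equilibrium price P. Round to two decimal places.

Granite's profit: π_G = (425 - 1.5Q)q_G - (3q_G + q_G²). Setting ∂π_G/∂q_G = 0: 422 - 5q_G - (3/2)(q_L) = 0.
Larkspur's profit: π_L = (425 - 1.5Q)q_L - (51q_L + (3/2)q_L²). Setting ∂π_L/∂q_L = 0: 374 - 6q_L - (3/2)(q_G) = 0.
So q_G = (422 - (3/2)q_L)/5 and q_L = (374 - (3/2)q_G)/6.
Solving the pair: q_G = 71.0270, q_L = 44.5766.
Total output Q = 115.6036, so price P = 425 - (3/2)·115.6036 = 251.5946.

251.59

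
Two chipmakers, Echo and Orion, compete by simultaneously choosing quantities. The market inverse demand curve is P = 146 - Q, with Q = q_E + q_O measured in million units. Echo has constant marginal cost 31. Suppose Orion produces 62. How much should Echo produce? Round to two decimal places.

With the rival's output fixed at 62, Echo's profit is π_E = (146 - 62 - q_E)q_E - (31q_E) = (84 - q_E)q_E - (31q_E).
∂π_E/∂q_E = 53 - 2q_E = 0, so q_E = 53/2.

26.50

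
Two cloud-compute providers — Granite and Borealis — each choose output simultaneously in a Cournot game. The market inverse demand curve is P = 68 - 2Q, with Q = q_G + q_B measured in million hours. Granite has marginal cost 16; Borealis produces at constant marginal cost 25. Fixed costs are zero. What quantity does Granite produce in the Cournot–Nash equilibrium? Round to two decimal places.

Granite's profit: π_G = (68 - 2Q)q_G - (16q_G). Setting ∂π_G/∂q_G = 0: 52 - 4q_G - 2(q_B) = 0.
Borealis's first-order condition: 43 - 4q_B - 2(q_G) = 0.
Rearranging gives the reaction functions q_G = (52 - 2q_B)/4 and q_B = (43 - 2q_G)/4.
Solving the pair: q_G = 61/6, q_B = 17/3.

10.17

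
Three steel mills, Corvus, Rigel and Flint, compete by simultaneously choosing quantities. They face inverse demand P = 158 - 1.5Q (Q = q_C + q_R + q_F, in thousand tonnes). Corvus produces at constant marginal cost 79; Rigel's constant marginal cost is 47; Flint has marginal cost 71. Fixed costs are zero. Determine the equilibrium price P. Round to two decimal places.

Corvus's profit: π_C = (158 - 1.5Q)q_C - (79q_C). Setting ∂π_C/∂q_C = 0: 79 - 3q_C - (3/2)(q_R + q_F) = 0.
Rigel's first-order condition: 111 - 3q_R - (3/2)(q_C + q_F) = 0.
Flint's first-order condition: 87 - 3q_F - (3/2)(q_C + q_R) = 0.
Adding the 3 first-order conditions: 277 − 6Q = 0, so Q = 277/6.
Back-substituting: q_C = (79 − 277/4)/(3/2) = 13/2, q_R = (111 − 277/4)/(3/2) = 167/6, q_F = (87 − 277/4)/(3/2) = 71/6.
Total output Q = 277/6, so price P = 158 - (3/2)·(277/6) = 355/4.

88.75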